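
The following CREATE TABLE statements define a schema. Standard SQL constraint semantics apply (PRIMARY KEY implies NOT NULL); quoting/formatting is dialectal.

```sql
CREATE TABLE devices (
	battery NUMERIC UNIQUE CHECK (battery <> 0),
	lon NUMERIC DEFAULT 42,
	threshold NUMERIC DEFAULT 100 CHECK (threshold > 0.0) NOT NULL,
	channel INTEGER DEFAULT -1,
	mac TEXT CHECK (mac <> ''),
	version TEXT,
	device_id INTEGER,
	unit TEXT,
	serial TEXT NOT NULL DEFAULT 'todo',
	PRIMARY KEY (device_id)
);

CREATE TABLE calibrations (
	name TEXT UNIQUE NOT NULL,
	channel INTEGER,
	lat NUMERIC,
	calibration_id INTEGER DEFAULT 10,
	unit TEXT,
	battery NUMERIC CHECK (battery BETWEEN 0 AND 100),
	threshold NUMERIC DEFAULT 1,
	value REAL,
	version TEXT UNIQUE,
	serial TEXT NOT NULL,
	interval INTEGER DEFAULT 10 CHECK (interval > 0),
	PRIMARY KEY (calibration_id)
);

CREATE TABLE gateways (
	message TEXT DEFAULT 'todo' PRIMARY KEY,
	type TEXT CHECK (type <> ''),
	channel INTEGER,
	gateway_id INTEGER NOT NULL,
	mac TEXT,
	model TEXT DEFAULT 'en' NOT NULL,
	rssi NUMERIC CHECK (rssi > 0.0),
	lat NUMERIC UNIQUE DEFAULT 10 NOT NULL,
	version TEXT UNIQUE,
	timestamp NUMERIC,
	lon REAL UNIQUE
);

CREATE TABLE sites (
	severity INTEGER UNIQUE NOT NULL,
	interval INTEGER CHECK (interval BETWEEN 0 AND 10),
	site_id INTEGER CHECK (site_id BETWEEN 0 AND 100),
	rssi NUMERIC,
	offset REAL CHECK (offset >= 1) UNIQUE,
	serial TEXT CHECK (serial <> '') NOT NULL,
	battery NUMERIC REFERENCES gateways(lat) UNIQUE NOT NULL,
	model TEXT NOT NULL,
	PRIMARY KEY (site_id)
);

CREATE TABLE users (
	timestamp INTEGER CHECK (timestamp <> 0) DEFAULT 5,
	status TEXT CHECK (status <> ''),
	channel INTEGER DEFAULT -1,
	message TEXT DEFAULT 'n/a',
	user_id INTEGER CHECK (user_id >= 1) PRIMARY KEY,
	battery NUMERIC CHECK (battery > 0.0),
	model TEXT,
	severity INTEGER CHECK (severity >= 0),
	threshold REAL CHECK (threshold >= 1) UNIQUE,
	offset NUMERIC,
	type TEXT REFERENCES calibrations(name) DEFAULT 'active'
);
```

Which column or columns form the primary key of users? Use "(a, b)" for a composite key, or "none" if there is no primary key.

user_id is declared PRIMARY KEY inline on the column.

user_id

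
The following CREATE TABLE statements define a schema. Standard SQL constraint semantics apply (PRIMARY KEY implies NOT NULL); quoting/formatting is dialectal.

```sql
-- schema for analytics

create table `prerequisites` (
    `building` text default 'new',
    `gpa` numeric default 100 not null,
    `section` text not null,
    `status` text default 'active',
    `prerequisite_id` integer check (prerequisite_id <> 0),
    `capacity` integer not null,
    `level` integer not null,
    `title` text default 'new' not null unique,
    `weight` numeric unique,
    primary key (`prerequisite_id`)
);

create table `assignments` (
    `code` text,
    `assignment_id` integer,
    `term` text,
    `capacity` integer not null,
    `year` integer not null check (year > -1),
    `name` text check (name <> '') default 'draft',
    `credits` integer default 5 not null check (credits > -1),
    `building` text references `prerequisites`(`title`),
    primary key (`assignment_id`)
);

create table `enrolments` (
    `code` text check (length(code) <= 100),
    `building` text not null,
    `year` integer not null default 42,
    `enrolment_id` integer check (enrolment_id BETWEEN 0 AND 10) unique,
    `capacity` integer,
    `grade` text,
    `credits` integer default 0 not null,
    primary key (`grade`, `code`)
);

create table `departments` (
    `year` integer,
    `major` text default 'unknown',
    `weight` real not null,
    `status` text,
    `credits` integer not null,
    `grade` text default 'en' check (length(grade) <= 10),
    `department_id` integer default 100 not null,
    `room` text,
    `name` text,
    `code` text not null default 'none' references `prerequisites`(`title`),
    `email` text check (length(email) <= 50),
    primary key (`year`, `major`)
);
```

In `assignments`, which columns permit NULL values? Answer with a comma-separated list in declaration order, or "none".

- code: no NOT NULL constraint applies → nullable.
- assignment_id: part of the PRIMARY KEY, which implies NOT NULL → not nullable.
- term: no NOT NULL constraint applies → nullable.
- capacity: declared NOT NULL → not nullable.
- year: declared NOT NULL → not nullable.
- name: CHECK does not forbid NULL (a CHECK constraint passes when its expression is NULL) → nullable.
- credits: declared NOT NULL → not nullable.
- building: a foreign key column may be NULL unless separately constrained → nullable.

code, term, name, building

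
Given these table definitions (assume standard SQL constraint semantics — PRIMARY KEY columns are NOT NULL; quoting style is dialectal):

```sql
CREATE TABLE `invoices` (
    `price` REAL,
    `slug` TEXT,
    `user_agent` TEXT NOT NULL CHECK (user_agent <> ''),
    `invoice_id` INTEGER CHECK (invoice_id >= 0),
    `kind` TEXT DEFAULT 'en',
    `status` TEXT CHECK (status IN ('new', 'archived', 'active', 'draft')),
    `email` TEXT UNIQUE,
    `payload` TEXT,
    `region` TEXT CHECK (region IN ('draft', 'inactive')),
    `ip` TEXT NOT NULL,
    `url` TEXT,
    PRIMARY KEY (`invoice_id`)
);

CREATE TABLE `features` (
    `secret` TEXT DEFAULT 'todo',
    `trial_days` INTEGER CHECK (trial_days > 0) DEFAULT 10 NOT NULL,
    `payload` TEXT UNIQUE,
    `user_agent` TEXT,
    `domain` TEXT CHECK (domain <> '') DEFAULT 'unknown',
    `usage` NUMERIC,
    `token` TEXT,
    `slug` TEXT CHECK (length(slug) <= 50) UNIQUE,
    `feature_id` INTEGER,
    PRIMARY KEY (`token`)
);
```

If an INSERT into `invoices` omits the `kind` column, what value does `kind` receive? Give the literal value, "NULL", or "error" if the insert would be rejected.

'en'

kind has an explicit DEFAULT 'en'.
When the column is omitted from an INSERT, that default is used.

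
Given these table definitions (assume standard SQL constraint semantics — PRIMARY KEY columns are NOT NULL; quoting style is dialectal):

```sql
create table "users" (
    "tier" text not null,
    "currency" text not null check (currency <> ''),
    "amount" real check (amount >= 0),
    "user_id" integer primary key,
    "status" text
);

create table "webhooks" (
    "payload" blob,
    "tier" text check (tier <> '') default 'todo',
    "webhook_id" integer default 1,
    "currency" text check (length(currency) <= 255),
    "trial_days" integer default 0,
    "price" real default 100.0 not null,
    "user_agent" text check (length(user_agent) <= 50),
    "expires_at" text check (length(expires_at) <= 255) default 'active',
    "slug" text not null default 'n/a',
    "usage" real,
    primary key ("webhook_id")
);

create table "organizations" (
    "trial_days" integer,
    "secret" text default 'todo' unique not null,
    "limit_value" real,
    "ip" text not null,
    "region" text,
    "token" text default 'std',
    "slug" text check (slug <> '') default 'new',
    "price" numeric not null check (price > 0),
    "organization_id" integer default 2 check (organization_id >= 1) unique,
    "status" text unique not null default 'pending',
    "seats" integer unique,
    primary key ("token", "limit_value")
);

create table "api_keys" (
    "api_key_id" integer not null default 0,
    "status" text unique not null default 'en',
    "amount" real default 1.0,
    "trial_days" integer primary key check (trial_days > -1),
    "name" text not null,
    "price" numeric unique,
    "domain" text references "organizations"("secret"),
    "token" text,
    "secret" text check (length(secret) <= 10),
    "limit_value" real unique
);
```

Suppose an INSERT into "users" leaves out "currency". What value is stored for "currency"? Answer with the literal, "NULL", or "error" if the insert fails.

currency has no DEFAULT clause.
Omitting it would insert NULL, but it is declared NOT NULL, so the INSERT fails.

error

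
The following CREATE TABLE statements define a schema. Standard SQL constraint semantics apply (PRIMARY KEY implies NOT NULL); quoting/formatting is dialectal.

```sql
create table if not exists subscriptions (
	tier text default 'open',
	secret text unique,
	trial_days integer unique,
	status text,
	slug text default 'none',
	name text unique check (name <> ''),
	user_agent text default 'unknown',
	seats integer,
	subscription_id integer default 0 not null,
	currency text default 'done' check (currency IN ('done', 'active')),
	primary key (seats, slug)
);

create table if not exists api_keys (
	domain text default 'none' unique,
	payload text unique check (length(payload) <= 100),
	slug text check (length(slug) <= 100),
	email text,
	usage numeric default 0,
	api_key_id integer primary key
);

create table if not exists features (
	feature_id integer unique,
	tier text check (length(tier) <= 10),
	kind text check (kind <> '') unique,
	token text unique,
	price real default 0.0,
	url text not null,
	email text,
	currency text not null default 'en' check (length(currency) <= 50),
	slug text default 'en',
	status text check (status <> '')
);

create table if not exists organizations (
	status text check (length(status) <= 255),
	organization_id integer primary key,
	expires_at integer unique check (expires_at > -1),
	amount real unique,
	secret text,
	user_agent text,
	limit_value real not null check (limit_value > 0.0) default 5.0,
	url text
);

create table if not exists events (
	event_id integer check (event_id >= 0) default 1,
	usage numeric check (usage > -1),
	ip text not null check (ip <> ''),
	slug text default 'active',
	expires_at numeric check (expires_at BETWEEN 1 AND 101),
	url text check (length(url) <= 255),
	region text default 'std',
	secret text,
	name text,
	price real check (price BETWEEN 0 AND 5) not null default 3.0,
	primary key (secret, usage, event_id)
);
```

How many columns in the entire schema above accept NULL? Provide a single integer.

subscriptions: 7 nullable (tier, secret, trial_days, status, name, user_agent, currency — PK (seats, slug) and explicit NOT NULL columns excluded).
api_keys: 5 nullable (domain, payload, slug, email, usage — PK (api_key_id) and explicit NOT NULL columns excluded).
features: 8 nullable (feature_id, tier, kind, token, price, email, slug, status — PK none and explicit NOT NULL columns excluded).
organizations: 6 nullable (status, expires_at, amount, secret, user_agent, url — PK (organization_id) and explicit NOT NULL columns excluded).
events: 5 nullable (slug, expires_at, url, region, name — PK (secret, usage, event_id) and explicit NOT NULL columns excluded).
Total: 7 + 5 + 8 + 6 + 5 = 31.

31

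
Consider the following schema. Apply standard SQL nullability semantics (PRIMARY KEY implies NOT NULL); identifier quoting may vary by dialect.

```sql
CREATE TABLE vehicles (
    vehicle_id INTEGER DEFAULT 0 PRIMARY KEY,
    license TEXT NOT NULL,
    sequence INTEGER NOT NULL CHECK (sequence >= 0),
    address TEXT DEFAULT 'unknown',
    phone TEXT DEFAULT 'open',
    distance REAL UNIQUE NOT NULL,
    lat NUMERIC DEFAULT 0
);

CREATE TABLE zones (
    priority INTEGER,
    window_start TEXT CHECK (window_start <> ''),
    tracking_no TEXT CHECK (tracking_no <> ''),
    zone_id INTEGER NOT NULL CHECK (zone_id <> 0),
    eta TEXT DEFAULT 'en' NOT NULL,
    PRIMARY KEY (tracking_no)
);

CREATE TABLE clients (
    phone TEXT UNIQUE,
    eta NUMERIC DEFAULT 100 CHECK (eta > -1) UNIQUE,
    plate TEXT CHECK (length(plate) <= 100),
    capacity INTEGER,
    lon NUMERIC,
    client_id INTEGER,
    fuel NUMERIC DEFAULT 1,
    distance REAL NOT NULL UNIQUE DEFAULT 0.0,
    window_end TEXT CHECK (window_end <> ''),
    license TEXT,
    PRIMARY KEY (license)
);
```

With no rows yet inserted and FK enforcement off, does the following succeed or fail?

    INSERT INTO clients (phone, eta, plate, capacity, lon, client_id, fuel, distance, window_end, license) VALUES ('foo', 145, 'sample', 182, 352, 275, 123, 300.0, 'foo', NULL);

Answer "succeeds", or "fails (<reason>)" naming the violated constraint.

license is explicitly set to NULL, but license is part of the PRIMARY KEY (implied NOT NULL).

fails (NOT NULL on license)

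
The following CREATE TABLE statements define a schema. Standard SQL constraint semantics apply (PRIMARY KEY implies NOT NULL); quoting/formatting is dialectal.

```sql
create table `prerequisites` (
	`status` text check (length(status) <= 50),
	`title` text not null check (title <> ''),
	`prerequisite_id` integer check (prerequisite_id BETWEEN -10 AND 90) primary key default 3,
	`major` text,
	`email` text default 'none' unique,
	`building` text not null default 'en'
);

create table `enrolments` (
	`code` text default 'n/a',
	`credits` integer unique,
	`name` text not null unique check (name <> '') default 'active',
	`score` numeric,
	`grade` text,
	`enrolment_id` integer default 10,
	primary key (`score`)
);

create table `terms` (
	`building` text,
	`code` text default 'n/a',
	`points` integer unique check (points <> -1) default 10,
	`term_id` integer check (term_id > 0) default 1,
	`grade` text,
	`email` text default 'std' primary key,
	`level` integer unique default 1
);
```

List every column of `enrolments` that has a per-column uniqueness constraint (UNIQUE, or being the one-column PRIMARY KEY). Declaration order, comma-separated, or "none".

credits, name, score

- code: no UNIQUE or single-column PK constraint.
- credits: declared UNIQUE → unique.
- name: declared UNIQUE → unique.
- score: single-column PRIMARY KEY → unique.
- grade: no UNIQUE or single-column PK constraint.
- enrolment_id: no UNIQUE or single-column PK constraint.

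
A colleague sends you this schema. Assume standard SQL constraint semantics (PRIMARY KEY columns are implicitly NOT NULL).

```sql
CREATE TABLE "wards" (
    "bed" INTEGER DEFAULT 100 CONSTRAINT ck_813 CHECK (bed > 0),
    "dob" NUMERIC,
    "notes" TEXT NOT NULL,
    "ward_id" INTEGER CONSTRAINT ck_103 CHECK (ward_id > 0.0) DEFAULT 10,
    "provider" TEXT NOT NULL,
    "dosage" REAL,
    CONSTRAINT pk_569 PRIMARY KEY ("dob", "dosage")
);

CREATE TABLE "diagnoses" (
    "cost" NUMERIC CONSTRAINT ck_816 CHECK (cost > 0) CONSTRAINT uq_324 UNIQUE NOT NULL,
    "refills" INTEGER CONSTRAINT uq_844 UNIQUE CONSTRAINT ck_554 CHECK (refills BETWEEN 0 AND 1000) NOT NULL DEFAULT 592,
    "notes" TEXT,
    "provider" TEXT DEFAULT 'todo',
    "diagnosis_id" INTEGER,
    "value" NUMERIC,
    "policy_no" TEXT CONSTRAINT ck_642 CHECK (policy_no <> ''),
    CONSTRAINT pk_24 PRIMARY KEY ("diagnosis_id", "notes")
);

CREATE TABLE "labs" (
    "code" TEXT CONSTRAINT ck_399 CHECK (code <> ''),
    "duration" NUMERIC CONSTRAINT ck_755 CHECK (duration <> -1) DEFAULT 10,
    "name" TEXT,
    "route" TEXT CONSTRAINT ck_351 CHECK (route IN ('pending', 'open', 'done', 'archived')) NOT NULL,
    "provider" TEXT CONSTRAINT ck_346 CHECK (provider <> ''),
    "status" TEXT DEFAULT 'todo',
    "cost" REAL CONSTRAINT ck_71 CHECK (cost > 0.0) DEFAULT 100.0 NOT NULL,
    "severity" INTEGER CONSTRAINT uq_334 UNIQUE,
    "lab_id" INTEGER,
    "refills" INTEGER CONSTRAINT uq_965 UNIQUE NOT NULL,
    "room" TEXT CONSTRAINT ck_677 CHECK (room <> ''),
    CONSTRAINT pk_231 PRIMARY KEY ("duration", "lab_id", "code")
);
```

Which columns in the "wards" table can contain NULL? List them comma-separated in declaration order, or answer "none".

- bed: CHECK does not forbid NULL (a CHECK constraint passes when its expression is NULL) → nullable.
- dob: part of the PRIMARY KEY, which implies NOT NULL → not nullable.
- notes: declared NOT NULL → not nullable.
- ward_id: CHECK does not forbid NULL (a CHECK constraint passes when its expression is NULL) → nullable.
- provider: declared NOT NULL → not nullable.
- dosage: part of the PRIMARY KEY, which implies NOT NULL → not nullable.

bed, ward_id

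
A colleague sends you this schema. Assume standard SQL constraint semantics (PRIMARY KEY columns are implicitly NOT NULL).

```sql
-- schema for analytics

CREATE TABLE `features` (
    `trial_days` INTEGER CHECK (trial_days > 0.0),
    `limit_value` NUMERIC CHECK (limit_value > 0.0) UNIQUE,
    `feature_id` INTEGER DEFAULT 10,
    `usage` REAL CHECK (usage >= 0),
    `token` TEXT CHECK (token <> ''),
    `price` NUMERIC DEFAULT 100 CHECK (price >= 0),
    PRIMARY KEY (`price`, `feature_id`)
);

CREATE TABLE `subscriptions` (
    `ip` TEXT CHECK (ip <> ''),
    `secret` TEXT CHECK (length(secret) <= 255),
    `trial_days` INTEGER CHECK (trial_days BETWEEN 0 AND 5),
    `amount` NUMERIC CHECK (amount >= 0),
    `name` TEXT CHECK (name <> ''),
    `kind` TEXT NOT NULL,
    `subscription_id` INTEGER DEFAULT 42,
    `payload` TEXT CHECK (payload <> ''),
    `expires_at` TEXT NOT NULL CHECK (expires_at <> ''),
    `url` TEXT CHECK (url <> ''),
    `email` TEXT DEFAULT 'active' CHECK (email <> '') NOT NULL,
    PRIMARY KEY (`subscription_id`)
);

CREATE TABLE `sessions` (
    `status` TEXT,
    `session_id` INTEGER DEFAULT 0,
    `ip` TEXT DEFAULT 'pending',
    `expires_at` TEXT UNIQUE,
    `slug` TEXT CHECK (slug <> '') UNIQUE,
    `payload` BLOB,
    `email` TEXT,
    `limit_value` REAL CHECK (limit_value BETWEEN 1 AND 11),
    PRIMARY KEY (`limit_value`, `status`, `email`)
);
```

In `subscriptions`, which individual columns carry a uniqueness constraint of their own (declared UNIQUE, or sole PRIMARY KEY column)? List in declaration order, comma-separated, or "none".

subscription_id

- ip: no UNIQUE or single-column PK constraint.
- secret: no UNIQUE or single-column PK constraint.
- trial_days: no UNIQUE or single-column PK constraint.
- amount: no UNIQUE or single-column PK constraint.
- name: no UNIQUE or single-column PK constraint.
- kind: no UNIQUE or single-column PK constraint.
- subscription_id: single-column PRIMARY KEY → unique.
- payload: no UNIQUE or single-column PK constraint.
- expires_at: no UNIQUE or single-column PK constraint.
- url: no UNIQUE or single-column PK constraint.
- email: no UNIQUE or single-column PK constraint.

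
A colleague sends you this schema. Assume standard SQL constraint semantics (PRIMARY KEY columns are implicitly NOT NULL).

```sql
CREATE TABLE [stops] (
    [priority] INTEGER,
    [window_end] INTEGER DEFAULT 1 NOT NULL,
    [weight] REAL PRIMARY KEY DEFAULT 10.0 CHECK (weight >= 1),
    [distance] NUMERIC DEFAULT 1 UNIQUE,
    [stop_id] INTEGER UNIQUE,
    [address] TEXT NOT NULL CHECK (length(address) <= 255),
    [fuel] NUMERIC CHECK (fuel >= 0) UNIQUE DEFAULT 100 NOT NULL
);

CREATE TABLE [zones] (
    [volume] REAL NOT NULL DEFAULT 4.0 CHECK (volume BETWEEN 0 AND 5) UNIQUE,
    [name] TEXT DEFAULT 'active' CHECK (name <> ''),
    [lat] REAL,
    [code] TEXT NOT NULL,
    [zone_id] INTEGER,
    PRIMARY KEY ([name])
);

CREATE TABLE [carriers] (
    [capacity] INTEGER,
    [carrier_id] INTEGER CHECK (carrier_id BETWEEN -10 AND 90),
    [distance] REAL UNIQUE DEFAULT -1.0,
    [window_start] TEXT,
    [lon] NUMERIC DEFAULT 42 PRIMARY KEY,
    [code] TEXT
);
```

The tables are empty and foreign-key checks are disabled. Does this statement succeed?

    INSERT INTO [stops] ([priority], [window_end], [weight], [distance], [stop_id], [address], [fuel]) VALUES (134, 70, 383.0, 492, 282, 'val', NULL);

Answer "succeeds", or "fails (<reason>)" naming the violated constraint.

fails (NOT NULL on fuel)

fuel is explicitly set to NULL, but fuel is declared NOT NULL.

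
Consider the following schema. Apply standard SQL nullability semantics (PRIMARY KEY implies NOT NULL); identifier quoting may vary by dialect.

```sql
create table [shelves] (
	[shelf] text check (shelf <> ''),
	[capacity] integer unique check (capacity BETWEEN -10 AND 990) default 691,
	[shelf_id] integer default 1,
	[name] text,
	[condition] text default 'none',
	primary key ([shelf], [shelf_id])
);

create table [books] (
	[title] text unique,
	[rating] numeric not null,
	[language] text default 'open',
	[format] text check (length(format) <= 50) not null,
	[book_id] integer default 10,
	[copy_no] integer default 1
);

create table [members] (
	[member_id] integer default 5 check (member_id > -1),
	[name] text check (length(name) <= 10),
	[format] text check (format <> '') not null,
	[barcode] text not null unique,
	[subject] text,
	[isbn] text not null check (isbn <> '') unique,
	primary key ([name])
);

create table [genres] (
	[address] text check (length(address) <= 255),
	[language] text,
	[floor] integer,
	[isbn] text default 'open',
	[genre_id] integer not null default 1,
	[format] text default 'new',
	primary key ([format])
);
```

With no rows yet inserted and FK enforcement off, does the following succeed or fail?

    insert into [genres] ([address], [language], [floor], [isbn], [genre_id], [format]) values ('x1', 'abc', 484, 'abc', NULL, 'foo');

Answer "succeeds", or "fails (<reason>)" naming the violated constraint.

fails (NOT NULL on genre_id)

genre_id is explicitly set to NULL, but genre_id is declared NOT NULL.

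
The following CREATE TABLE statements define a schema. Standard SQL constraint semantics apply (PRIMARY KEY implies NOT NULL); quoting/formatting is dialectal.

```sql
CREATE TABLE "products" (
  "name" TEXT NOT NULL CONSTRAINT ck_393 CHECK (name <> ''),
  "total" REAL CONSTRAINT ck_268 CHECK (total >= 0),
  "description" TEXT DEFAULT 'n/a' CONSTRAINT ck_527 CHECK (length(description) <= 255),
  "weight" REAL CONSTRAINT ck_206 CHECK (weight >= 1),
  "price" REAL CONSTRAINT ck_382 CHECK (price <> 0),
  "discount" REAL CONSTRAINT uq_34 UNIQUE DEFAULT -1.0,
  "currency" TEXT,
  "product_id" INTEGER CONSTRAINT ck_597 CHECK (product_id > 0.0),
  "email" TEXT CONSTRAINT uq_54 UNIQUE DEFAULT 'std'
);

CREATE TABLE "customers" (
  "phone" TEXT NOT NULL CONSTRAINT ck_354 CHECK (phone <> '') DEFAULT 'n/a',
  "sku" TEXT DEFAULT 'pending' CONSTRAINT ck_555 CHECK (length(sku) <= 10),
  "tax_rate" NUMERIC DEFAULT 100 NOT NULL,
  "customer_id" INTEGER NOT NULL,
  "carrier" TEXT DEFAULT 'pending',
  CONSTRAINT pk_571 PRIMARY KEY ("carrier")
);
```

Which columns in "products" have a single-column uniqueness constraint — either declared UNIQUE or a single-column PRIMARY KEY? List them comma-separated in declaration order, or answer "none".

- name: no UNIQUE or single-column PK constraint.
- total: no UNIQUE or single-column PK constraint.
- description: no UNIQUE or single-column PK constraint.
- weight: no UNIQUE or single-column PK constraint.
- price: no UNIQUE or single-column PK constraint.
- discount: declared UNIQUE → unique.
- currency: no UNIQUE or single-column PK constraint.
- product_id: no UNIQUE or single-column PK constraint.
- email: declared UNIQUE → unique.

discount, email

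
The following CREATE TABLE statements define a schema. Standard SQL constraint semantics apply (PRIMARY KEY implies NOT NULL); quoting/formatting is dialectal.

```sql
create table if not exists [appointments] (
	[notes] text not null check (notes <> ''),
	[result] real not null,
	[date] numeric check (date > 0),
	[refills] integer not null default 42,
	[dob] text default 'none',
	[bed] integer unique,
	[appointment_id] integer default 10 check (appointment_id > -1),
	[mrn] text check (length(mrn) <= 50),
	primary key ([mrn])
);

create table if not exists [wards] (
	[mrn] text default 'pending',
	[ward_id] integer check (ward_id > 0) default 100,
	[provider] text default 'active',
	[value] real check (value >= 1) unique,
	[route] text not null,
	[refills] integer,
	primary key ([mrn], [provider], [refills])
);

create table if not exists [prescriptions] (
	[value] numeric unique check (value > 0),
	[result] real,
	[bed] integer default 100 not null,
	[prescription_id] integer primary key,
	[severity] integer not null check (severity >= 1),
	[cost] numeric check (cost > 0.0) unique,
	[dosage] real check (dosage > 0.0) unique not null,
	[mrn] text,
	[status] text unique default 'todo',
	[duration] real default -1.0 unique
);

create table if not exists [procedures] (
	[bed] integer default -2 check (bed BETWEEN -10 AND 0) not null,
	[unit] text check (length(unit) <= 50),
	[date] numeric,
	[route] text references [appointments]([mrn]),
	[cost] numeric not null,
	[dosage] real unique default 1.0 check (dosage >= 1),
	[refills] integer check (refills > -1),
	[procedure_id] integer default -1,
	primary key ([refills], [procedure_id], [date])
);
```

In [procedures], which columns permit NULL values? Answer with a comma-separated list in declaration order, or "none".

unit, route, dosage

- bed: declared NOT NULL → not nullable.
- unit: CHECK does not forbid NULL (a CHECK constraint passes when its expression is NULL) → nullable.
- date: part of the PRIMARY KEY, which implies NOT NULL → not nullable.
- route: a foreign key column may be NULL unless separately constrained → nullable.
- cost: declared NOT NULL → not nullable.
- dosage: CHECK does not forbid NULL (a CHECK constraint passes when its expression is NULL) → nullable.
- refills: part of the PRIMARY KEY, which implies NOT NULL → not nullable.
- procedure_id: part of the PRIMARY KEY, which implies NOT NULL → not nullable.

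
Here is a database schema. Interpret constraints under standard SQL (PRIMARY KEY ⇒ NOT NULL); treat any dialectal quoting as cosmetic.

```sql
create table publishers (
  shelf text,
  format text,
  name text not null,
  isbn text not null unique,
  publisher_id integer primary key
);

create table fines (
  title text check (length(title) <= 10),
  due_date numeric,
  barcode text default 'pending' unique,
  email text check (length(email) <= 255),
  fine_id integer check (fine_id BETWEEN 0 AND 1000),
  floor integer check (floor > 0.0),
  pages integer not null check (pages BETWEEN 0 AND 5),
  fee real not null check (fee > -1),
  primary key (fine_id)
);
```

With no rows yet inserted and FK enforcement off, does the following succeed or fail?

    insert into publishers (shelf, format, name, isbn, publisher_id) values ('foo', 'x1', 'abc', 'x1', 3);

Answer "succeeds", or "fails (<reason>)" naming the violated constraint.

succeeds

NOT NULL columns: isbn is supplied; name is supplied; publisher_id is supplied.
No constraint is violated.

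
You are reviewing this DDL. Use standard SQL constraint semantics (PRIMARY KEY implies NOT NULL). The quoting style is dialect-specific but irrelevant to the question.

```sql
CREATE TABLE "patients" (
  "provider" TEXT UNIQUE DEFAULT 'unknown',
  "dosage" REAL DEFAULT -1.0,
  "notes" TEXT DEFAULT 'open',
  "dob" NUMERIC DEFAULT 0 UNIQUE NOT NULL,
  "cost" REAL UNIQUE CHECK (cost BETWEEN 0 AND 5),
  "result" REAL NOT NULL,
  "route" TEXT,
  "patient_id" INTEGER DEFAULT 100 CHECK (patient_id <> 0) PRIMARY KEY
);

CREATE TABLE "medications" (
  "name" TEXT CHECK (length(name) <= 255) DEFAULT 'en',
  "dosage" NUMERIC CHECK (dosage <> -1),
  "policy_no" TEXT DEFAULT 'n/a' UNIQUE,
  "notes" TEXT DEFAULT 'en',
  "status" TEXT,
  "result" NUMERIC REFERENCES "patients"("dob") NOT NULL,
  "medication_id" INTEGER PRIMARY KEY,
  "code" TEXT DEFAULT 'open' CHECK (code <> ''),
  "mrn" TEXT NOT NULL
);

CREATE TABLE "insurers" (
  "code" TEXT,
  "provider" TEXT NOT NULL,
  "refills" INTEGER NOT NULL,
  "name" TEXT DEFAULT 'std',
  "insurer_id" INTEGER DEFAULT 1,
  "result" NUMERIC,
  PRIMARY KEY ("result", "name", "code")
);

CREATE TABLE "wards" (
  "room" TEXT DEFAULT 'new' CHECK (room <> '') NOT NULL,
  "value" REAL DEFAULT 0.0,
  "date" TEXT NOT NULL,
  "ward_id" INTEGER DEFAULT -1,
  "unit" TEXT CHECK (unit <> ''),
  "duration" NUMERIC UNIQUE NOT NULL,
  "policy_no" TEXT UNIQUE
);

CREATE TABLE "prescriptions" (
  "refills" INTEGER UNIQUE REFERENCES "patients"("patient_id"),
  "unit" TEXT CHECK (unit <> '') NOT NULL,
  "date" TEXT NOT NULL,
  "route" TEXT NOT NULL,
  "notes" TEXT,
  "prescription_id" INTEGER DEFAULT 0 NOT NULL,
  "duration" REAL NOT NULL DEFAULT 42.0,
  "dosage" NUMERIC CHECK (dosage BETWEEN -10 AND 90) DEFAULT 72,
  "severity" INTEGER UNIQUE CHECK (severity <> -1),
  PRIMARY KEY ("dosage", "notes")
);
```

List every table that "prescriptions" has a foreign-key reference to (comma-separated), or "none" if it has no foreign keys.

patients

- refills REFERENCES patients(patient_id).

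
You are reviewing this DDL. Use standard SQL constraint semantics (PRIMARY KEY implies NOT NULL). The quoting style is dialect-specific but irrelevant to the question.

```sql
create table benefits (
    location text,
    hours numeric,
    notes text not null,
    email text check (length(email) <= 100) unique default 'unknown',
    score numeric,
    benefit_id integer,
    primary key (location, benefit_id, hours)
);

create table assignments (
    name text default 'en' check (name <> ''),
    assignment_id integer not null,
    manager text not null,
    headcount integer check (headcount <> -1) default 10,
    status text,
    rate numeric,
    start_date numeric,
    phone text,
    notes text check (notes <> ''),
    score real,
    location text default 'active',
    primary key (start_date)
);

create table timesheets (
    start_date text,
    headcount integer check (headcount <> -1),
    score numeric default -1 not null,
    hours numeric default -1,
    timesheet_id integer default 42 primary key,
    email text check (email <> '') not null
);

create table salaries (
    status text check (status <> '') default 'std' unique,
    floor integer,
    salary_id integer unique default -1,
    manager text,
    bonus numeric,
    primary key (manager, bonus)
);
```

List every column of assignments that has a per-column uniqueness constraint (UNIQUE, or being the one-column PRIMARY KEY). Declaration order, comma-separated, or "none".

- name: no UNIQUE or single-column PK constraint.
- assignment_id: no UNIQUE or single-column PK constraint.
- manager: no UNIQUE or single-column PK constraint.
- headcount: no UNIQUE or single-column PK constraint.
- status: no UNIQUE or single-column PK constraint.
- rate: no UNIQUE or single-column PK constraint.
- start_date: single-column PRIMARY KEY → unique.
- phone: no UNIQUE or single-column PK constraint.
- notes: no UNIQUE or single-column PK constraint.
- score: no UNIQUE or single-column PK constraint.
- location: no UNIQUE or single-column PK constraint.

start_date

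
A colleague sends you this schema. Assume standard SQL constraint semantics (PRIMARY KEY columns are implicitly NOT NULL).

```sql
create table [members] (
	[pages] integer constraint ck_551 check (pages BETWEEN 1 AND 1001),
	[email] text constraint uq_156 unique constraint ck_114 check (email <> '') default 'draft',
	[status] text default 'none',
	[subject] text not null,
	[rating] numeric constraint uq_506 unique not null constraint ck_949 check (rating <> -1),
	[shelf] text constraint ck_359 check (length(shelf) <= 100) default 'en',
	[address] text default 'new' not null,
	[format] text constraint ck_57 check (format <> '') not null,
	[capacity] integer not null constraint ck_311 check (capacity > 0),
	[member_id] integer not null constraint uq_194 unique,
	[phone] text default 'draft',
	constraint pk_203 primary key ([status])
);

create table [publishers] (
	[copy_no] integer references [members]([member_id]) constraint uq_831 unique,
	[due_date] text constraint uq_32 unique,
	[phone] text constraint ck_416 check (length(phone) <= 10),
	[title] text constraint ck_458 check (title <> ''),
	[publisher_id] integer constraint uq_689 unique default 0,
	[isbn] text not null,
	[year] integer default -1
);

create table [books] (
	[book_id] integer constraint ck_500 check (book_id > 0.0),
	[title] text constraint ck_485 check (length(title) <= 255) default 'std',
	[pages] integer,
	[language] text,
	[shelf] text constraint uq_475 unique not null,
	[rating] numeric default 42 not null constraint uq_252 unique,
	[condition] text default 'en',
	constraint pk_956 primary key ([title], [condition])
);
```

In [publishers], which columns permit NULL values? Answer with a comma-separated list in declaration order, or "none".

- copy_no: a foreign key column may be NULL unless separately constrained → nullable.
- due_date: UNIQUE does not imply NOT NULL → nullable.
- phone: CHECK does not forbid NULL (a CHECK constraint passes when its expression is NULL) → nullable.
- title: CHECK does not forbid NULL (a CHECK constraint passes when its expression is NULL) → nullable.
- publisher_id: UNIQUE does not imply NOT NULL → nullable.
- isbn: declared NOT NULL → not nullable.
- year: DEFAULT only fills an omitted column; an explicit NULL is still allowed → nullable.

copy_no, due_date, phone, title, publisher_id, year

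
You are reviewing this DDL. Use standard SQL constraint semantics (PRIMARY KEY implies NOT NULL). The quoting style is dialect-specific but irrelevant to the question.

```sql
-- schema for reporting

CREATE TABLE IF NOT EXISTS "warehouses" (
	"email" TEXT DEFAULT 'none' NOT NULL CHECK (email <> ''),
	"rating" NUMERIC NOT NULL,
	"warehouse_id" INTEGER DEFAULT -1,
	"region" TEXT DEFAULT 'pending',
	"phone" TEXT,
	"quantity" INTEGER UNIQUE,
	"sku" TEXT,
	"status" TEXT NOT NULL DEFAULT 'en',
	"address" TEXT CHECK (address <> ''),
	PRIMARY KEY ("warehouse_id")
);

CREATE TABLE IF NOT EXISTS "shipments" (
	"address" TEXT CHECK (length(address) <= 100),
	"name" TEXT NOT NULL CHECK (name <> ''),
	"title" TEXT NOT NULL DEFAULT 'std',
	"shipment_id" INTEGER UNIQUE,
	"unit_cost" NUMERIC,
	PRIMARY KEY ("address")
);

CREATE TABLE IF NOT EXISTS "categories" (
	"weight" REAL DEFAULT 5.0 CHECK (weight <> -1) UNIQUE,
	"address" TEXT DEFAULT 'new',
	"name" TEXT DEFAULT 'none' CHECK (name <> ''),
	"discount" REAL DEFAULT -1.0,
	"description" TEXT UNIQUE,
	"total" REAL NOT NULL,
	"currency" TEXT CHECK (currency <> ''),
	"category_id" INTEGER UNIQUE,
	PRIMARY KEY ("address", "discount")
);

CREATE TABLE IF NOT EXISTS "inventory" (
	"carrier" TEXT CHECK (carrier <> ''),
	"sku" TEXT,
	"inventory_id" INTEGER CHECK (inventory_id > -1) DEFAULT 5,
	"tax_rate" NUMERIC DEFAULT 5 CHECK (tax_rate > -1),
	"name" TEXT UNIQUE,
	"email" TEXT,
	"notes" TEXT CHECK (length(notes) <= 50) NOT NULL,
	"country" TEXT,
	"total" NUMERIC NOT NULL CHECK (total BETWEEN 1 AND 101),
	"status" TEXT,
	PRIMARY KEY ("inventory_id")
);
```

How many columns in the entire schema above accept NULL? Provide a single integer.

warehouses: 5 nullable (region, phone, quantity, sku, address — PK (warehouse_id) and explicit NOT NULL columns excluded).
shipments: 2 nullable (shipment_id, unit_cost — PK (address) and explicit NOT NULL columns excluded).
categories: 5 nullable (weight, name, description, currency, category_id — PK (address, discount) and explicit NOT NULL columns excluded).
inventory: 7 nullable (carrier, sku, tax_rate, name, email, country, status — PK (inventory_id) and explicit NOT NULL columns excluded).
Total: 5 + 2 + 5 + 7 = 19.

19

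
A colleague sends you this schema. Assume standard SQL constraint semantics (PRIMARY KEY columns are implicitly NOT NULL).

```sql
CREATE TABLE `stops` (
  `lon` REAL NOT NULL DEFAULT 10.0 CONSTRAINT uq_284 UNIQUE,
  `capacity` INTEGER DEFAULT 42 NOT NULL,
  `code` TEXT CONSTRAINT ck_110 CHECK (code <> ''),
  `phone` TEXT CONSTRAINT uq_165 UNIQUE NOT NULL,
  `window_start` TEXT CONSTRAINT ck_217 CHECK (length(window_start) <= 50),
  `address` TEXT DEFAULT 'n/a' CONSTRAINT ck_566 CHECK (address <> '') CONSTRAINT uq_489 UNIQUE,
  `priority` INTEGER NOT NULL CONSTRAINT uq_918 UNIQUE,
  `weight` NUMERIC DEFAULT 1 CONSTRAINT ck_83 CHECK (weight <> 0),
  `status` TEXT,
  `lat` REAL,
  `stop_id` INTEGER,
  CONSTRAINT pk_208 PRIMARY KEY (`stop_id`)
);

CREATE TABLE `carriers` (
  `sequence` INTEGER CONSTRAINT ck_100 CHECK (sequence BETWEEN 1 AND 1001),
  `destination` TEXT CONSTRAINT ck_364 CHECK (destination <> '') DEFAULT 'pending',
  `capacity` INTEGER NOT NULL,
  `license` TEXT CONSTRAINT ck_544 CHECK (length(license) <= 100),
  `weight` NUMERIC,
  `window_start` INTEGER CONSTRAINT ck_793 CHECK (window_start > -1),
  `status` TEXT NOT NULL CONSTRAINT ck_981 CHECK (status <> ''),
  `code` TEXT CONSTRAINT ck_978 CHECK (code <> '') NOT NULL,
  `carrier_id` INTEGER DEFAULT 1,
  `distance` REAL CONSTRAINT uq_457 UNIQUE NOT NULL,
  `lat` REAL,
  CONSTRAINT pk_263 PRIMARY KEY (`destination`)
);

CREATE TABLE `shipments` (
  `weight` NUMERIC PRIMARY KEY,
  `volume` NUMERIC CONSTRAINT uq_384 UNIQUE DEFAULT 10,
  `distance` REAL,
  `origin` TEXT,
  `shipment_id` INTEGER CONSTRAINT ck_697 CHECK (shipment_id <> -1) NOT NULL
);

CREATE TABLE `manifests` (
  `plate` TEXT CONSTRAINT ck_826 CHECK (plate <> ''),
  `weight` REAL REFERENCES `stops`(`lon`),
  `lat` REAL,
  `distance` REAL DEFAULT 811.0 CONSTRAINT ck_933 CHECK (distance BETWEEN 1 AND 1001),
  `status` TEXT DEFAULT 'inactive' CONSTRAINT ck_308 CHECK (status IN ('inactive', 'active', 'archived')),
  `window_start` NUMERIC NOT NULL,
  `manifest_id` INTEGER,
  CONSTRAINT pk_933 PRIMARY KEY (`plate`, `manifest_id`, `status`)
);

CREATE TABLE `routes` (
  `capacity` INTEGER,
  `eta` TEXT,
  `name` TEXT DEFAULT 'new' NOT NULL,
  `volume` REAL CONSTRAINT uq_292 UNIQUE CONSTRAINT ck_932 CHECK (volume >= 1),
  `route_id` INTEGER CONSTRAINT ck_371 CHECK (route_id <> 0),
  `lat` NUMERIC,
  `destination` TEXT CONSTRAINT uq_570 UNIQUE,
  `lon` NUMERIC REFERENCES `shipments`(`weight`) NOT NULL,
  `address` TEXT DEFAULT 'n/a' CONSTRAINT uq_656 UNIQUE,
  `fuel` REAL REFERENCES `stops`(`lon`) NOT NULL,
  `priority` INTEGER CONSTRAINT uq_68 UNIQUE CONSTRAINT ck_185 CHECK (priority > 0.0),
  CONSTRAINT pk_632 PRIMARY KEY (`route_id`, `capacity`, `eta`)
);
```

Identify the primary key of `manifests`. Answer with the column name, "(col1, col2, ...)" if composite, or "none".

(plate, manifest_id, status)

A table-level PRIMARY KEY clause names 3 columns: plate, manifest_id, status.
This is a composite key — the combination is unique, not each column individually.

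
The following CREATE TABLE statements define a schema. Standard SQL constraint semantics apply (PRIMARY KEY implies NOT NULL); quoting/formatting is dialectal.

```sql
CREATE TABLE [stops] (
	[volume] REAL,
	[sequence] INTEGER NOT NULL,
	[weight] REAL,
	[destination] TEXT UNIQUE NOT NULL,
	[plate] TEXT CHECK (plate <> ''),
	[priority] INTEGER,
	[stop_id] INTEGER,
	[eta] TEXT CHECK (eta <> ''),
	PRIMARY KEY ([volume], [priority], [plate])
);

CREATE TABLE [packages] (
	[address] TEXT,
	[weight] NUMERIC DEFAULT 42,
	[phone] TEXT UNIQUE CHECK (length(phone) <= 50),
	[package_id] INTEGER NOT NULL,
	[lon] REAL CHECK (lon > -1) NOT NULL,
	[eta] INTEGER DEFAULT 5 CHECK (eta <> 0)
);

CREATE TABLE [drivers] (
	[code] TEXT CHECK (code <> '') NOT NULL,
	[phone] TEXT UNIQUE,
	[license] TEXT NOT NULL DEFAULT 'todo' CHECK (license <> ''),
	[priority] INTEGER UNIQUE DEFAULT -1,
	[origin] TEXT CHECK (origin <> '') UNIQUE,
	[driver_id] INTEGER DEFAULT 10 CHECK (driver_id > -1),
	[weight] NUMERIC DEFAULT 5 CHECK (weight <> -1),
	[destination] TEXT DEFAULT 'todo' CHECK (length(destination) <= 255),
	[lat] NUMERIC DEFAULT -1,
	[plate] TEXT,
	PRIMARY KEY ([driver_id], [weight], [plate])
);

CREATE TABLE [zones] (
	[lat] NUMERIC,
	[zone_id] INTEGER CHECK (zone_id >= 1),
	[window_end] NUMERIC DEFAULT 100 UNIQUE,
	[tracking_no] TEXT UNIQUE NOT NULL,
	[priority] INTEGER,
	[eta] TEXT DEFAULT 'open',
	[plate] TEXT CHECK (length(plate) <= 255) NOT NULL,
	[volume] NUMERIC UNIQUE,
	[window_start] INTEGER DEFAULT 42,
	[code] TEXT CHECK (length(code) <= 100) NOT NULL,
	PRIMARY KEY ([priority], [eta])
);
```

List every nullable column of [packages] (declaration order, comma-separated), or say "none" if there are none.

address, weight, phone, eta

- address: no NOT NULL constraint applies → nullable.
- weight: DEFAULT only fills an omitted column; an explicit NULL is still allowed → nullable.
- phone: CHECK does not forbid NULL (a CHECK constraint passes when its expression is NULL) → nullable.
- package_id: declared NOT NULL → not nullable.
- lon: declared NOT NULL → not nullable.
- eta: CHECK does not forbid NULL (a CHECK constraint passes when its expression is NULL) → nullable.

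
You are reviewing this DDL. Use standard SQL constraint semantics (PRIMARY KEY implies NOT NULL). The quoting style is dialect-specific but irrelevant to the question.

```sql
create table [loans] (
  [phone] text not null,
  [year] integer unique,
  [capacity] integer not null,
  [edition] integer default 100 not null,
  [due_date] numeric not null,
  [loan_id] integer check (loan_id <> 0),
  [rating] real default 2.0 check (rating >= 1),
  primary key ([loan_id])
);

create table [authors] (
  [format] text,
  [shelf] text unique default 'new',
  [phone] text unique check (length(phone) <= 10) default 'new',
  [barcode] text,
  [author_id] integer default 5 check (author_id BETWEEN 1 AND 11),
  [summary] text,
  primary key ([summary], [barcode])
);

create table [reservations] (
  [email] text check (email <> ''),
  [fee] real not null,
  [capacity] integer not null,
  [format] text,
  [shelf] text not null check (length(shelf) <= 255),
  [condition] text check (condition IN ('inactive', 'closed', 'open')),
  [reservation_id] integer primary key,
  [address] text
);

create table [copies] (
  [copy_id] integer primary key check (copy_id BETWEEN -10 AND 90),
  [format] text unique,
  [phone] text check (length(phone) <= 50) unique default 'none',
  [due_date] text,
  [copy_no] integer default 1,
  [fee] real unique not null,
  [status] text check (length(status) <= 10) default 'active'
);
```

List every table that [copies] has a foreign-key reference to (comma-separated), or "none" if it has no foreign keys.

none

No column in copies has a REFERENCES clause.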